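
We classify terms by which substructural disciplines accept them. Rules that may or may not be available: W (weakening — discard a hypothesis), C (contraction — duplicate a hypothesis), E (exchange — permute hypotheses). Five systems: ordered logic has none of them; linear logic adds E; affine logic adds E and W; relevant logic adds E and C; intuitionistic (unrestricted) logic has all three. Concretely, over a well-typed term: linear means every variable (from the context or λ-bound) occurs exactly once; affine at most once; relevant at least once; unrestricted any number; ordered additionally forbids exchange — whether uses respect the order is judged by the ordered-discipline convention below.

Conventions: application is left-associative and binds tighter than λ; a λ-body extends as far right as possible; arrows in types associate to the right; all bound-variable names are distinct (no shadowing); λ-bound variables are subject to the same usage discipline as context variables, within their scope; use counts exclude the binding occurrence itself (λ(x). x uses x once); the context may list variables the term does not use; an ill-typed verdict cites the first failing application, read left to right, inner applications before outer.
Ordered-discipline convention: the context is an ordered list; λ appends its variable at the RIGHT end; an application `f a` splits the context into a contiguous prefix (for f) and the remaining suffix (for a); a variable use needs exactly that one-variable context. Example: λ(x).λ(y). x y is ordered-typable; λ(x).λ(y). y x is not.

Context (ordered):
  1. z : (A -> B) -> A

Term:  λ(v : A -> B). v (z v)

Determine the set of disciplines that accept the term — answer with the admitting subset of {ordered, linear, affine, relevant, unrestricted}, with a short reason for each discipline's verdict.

admitting disciplines: relevant, unrestricted
use counts: z=1, v (λ-bound)=2
order of uses: v, z, v
typing: well-typed — term : (A -> B) -> B
ordered: ✗ — uses contraction: v ×2
linear: ✗ — uses contraction: v ×2
affine: ✗ — uses contraction: v ×2
relevant: ✓ — at least one use each (z, v)
unrestricted: ✓ — well-typed at (A -> B) -> B; no restrictions here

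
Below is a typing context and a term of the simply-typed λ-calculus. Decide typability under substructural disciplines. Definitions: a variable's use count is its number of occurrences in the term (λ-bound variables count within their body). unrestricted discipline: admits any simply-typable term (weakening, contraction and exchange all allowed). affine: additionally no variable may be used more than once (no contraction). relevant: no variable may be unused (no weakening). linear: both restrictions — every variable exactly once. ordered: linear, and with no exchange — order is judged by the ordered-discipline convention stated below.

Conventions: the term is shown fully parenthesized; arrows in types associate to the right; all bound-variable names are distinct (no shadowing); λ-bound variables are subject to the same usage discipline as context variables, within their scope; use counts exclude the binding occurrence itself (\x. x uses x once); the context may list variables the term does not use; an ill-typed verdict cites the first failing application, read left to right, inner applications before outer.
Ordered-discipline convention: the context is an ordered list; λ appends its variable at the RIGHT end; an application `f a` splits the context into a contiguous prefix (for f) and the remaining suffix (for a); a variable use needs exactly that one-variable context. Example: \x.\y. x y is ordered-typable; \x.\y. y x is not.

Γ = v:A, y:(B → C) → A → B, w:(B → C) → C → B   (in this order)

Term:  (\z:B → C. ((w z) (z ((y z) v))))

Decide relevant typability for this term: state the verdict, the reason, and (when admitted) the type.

yes — every one of v, y, w, z appears; term : (B → C) → B
counts: v: 1×, y: 1×, w: 1×, z (bound): 3×
order of uses: w, z, z, y, z, v
typing: well-typed — term : (B → C) → B
all disciplines: ordered ✗ · linear ✗ · affine ✗ · relevant ✓ · unrestricted ✓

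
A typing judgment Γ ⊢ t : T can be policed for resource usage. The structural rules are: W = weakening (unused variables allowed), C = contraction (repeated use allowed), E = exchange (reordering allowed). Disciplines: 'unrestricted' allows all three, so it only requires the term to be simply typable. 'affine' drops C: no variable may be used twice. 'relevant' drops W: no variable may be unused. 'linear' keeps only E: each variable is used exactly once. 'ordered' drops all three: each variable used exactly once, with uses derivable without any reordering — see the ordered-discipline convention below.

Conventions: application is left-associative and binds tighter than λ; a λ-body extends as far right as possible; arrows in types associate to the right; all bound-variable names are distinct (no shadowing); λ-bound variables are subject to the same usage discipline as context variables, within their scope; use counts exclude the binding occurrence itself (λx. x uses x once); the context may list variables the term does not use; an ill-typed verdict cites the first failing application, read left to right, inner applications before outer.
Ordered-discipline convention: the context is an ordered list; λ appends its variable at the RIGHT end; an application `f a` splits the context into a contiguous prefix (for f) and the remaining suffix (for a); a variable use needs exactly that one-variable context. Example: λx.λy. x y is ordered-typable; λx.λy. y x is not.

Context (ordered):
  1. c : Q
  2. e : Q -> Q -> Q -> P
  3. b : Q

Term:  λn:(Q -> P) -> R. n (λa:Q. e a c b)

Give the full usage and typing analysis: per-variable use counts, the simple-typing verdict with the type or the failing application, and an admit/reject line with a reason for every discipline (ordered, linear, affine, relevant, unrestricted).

counts: c: 1; e: 1; b: 1; n (λ-bound): 1; a (λ-bound): 1
use order (left to right): n, e, a, c, b
typing: ✓ — ((Q -> P) -> R) -> R
ordered ✗ (no contiguous prefix/suffix split fits n, e, a, c, b)
linear ✓ (each of c, e, b, n, a used exactly once)
affine ✓ (at most one use each (c, e, b, n, a))
relevant ✓ (every one of c, e, b, n, a appears)
unrestricted ✓ (simply typable at ((Q -> P) -> R) -> R; W, C, E all held)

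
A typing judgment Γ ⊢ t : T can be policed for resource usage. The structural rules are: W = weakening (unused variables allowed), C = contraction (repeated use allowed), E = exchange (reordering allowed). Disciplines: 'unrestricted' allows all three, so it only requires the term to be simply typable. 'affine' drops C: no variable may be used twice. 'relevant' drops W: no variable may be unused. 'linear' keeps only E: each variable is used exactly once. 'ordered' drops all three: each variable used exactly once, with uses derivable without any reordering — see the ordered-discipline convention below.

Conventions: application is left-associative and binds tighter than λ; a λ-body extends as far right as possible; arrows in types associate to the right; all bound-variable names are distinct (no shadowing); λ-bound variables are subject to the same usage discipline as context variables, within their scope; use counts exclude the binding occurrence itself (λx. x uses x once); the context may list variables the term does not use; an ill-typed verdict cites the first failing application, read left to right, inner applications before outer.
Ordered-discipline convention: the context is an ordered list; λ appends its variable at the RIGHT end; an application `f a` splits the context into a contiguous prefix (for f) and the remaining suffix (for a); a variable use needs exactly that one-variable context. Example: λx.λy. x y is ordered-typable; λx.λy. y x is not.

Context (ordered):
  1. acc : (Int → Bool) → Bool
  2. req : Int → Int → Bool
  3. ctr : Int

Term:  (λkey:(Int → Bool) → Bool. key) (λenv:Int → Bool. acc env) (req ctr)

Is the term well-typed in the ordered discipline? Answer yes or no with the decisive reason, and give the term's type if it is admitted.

yes — acc, req, ctr, key, env: once each, no exchange needed; term : Bool
variable uses: acc: 1×, req: 1×, ctr: 1×, key [bound]: 1×, env [bound]: 1×
use order (left to right): key, acc, env, req, ctr
typing: the term checks, with type Bool
per-discipline verdicts: ordered ✓ · linear ✓ · affine ✓ · relevant ✓ · unrestricted ✓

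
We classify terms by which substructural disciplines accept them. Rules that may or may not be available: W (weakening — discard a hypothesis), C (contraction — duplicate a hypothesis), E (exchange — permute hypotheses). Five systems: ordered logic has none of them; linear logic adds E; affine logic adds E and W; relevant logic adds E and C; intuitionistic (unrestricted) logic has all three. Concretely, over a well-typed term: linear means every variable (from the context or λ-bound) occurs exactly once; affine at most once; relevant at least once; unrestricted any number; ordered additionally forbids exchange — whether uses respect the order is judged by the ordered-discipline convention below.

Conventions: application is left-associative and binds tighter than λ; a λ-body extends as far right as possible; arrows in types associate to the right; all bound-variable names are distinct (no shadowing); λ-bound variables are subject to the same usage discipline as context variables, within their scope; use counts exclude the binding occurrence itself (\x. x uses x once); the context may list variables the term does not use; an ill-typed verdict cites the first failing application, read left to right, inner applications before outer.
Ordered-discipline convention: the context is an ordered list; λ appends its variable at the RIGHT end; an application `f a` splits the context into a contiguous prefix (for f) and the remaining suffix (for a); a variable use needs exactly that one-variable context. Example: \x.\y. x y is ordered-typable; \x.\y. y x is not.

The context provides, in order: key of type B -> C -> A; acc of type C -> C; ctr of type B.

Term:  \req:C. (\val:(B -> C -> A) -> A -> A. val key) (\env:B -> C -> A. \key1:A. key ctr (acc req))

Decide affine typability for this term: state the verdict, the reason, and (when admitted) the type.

no — key ×2 used more than once (contraction)
counts: key ×2; acc ×1; ctr ×1; req (bound) ×1; val (bound) ×1; env (bound) ×0; key1 (bound) ×0
order of uses: val, key, key, ctr, acc, req
typing: the term checks, with type C -> A -> A
across the five disciplines: ordered ✗; linear ✗; affine ✗; relevant ✗; unrestricted ✓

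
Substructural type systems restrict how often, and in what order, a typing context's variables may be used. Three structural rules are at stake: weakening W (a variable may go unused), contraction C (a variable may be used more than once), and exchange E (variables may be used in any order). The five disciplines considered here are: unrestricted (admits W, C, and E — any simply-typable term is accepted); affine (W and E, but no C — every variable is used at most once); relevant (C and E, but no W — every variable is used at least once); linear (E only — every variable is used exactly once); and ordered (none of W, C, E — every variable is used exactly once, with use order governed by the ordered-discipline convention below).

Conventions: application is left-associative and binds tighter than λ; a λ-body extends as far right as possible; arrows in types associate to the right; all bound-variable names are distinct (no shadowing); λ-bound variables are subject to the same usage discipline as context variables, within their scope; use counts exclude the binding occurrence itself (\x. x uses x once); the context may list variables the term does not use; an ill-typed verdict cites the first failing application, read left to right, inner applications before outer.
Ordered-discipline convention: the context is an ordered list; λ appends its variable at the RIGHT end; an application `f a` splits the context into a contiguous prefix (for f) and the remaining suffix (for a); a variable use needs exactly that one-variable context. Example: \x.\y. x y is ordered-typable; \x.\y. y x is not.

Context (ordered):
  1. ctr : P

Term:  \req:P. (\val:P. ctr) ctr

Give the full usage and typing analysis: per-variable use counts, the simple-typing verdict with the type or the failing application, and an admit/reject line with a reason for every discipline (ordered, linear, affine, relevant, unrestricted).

use counts: ctr: 2×, req [bound]: 0×, val [bound]: 0×
left-to-right use order: ctr, ctr
typing: ✓ — P -> P
ordered ✗ (ctr ×2 used more than once (contraction); req, val never used (weakening))
linear ✗ (ctr ×2 used more than once (contraction); req, val never used (weakening))
affine ✗ (ctr ×2 used more than once (contraction))
relevant ✗ (req, val never used (weakening))
unrestricted ✓ (typability at P -> P is all that's needed)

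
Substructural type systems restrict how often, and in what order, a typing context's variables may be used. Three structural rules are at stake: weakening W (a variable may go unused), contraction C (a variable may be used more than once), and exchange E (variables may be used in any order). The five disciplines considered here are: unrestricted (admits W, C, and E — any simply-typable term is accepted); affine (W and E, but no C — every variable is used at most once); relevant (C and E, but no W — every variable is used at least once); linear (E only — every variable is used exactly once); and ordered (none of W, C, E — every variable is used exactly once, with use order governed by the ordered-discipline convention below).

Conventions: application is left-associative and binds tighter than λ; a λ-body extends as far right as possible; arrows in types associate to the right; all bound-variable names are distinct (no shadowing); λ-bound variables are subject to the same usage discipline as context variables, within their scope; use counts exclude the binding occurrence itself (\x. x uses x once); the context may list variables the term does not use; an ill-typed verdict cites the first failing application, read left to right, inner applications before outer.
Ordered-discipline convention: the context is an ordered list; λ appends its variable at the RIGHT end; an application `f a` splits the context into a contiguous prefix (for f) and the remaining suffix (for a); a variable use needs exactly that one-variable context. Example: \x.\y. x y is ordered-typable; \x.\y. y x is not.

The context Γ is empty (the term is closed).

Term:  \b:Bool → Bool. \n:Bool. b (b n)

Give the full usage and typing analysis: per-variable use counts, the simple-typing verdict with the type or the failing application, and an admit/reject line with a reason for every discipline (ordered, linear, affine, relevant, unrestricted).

counts: b [bound]: 2, n [bound]: 1
left-to-right use order: b, b, n
typing: well-typed — term : (Bool → Bool) → Bool → Bool
ordered: ✗ — needs contraction — b ×2
linear: ✗ — needs contraction — b ×2
affine: ✗ — needs contraction — b ×2
relevant: ✓ — at least one use each (b, n)
unrestricted: ✓ — typability at (Bool → Bool) → Bool → Bool is all that's needed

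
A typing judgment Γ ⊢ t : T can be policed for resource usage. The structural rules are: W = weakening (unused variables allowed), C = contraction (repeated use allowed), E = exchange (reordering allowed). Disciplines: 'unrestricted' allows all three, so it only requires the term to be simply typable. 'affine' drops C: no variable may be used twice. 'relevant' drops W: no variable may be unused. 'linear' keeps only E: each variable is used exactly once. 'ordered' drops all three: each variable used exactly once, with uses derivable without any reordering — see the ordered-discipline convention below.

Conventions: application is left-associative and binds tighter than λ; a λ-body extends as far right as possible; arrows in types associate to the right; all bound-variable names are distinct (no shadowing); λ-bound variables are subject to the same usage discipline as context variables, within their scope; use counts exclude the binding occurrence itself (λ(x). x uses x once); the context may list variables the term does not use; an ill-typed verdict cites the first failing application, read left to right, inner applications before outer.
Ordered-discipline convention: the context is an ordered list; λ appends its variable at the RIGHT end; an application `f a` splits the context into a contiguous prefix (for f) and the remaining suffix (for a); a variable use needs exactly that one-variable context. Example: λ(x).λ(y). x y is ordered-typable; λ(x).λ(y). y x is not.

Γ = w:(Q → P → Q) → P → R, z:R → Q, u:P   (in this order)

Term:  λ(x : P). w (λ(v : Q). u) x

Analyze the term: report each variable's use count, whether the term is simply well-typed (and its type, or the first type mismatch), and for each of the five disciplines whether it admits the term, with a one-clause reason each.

usage: w: 1, z: 0, u: 1, x [bound]: 1, v [bound]: 0
left-to-right use order: w, u, x
typing: ill-typed: a function awaiting Q → P → Q gets Q → P
ordered ✗ (the type mismatch rejects it)
linear ✗ (not simply typable)
affine ✗ (fails simple typing)
relevant ✗ (a type mismatch blocks all five)
unrestricted ✗ (the type mismatch rejects it)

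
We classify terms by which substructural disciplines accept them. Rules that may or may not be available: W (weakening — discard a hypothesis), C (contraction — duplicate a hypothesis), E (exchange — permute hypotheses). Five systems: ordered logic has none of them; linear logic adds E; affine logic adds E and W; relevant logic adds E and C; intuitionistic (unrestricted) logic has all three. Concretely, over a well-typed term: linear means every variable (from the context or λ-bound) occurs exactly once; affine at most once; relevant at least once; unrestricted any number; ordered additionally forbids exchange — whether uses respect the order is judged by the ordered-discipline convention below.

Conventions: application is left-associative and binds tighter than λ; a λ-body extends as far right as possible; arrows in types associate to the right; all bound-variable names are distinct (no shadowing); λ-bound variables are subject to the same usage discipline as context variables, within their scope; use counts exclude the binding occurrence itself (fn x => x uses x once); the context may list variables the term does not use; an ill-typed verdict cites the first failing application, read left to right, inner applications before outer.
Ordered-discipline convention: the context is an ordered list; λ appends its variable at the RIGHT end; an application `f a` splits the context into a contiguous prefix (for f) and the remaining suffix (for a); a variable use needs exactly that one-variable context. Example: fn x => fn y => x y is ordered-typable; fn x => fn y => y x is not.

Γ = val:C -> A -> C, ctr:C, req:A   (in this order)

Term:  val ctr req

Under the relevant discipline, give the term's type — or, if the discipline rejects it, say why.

term : C
counts: val: 1×; ctr: 1×; req: 1×
use order (left to right): val, ctr, req
typing: the term checks, with type C
summary: ordered ✓ | linear ✓ | affine ✓ | relevant ✓ | unrestricted ✓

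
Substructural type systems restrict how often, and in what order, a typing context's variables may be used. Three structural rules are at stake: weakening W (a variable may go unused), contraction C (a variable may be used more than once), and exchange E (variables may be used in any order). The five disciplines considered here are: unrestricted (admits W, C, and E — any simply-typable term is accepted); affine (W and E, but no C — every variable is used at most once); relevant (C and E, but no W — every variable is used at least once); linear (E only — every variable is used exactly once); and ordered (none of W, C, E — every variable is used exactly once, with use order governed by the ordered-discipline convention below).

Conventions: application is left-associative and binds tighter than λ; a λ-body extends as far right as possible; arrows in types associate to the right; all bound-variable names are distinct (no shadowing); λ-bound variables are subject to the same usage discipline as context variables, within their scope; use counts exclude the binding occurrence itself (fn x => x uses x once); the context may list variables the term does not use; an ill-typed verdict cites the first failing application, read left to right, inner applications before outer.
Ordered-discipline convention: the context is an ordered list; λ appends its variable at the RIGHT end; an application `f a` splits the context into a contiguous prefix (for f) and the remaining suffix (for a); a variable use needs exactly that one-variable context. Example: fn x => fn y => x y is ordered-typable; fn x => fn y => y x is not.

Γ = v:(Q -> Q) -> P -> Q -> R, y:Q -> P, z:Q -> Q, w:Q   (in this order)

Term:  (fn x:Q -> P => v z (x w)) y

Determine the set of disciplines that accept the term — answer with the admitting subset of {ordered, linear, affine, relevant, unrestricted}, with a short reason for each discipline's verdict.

admitted in: linear, affine, relevant, unrestricted
usage: v: 1×; y: 1×; z: 1×; w: 1×; x (λ-bound): 1×
uses in reading order: v, z, x, w, y
typing: well-typed — term : Q -> R
ordered ✗ (no ordered split (uses run v, z, x, w, y))
linear ✓ (each of v, y, z, w, x used exactly once)
affine ✓ (v, y, z, w, x: no repeats, contraction unneeded)
relevant ✓ (v, y, z, w, x: all used, weakening unneeded)
unrestricted ✓ (typability at Q -> R is all that's needed)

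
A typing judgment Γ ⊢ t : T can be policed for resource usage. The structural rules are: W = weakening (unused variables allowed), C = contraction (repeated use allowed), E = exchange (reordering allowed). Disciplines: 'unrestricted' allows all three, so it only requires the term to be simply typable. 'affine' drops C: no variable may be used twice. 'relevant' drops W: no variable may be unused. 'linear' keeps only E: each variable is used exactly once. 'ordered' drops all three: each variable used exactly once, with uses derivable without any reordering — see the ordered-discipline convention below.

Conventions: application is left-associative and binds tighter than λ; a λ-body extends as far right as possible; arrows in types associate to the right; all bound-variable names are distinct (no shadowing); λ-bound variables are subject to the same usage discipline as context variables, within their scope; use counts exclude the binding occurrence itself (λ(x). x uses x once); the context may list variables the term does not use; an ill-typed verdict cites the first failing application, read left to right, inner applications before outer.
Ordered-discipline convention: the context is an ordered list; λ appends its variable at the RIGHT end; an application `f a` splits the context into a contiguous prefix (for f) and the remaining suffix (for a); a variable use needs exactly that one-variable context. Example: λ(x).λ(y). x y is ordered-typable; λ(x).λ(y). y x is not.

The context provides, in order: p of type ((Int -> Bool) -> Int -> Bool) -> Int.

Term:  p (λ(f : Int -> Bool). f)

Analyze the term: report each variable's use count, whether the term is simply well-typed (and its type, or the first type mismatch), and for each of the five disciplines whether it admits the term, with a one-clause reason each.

use counts: p=1, f (bound)=1
use order (left to right): p, f
typing: ✓ — Int
ordered: ✓, p, f once each; derivable with no W/C/E
linear: ✓, each of p, f used exactly once
affine: ✓, none of p, f used more than once
relevant: ✓, every one of p, f appears
unrestricted: ✓, type-checks (Int) and nothing is barred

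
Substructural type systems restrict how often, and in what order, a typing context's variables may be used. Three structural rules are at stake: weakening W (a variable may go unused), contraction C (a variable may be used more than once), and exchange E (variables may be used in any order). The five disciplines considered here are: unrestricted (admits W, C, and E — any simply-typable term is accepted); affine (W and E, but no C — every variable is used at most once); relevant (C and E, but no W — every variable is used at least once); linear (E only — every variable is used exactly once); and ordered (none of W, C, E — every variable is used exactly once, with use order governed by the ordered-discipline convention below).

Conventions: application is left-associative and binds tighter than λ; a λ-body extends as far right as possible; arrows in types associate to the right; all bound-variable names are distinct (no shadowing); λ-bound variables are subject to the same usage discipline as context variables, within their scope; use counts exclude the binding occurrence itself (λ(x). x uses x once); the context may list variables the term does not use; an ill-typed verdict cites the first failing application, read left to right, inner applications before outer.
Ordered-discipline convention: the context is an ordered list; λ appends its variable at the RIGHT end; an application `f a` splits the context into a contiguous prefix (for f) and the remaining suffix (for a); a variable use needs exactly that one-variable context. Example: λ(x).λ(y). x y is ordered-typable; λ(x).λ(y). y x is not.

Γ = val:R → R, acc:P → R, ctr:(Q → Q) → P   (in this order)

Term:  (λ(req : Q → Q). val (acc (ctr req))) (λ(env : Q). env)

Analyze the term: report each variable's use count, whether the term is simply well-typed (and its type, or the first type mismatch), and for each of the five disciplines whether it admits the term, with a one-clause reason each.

variable uses: val: 1; acc: 1; ctr: 1; req [bound]: 1; env [bound]: 1
use order (left to right): val, acc, ctr, req, env
typing: the term checks, with type R
ordered ✓ (val, acc, ctr, req, env: once each, no exchange needed)
linear ✓ (single use per variable (val, acc, ctr, req, env))
affine ✓ (val, acc, ctr, req, env: no repeats, contraction unneeded)
relevant ✓ (none of val, acc, ctr, req, env goes unused)
unrestricted ✓ (type-checks (R) and nothing is barred)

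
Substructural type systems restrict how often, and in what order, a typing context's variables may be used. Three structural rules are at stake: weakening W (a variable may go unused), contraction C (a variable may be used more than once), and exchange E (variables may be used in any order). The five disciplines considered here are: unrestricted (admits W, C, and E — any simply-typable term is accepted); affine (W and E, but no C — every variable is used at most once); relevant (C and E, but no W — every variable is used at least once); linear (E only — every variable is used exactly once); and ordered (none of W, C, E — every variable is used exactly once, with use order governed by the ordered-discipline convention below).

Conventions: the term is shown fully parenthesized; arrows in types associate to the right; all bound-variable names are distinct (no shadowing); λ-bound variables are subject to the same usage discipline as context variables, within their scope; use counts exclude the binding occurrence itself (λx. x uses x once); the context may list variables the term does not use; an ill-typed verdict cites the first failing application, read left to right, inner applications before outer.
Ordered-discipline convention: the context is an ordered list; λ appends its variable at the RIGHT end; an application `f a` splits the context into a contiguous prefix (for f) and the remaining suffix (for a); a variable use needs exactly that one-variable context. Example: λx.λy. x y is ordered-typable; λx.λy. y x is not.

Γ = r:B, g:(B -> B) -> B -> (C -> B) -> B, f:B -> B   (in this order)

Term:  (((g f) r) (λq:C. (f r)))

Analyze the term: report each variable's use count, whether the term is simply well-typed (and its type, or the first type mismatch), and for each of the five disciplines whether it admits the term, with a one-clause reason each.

variable uses: r ×2; g ×1; f ×2; q (bound) ×0
order of uses: g, f, r, f, r
typing: the term checks, with type B
ordered: ✗ — repeated use of r ×2, f ×2; unused: q — weakening required
linear: ✗ — repeated use of r ×2, f ×2; unused: q — weakening required
affine: ✗ — repeated use of r ×2, f ×2
relevant: ✗ — unused: q — weakening required
unrestricted: ✓ — type-checks (B) and nothing is barred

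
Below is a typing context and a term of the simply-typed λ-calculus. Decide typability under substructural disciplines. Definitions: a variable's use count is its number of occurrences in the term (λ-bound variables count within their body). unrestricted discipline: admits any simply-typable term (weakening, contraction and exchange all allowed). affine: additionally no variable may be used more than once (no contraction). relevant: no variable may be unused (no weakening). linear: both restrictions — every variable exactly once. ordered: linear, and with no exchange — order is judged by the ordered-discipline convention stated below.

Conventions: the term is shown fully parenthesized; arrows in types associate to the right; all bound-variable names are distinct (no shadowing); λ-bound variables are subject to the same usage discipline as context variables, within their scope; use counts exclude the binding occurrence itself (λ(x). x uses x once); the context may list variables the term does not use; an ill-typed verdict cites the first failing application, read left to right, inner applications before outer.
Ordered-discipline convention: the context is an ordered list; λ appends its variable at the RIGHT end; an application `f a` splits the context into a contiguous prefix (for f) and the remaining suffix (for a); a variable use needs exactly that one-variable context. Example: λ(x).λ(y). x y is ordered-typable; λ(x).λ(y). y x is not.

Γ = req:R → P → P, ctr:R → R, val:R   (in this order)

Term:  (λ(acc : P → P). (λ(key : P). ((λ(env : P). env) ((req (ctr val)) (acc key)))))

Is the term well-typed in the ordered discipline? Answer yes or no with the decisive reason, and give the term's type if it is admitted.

yes — single-use (req, ctr, val, acc, key, env), ordered derivation ok; term : (P → P) → P → P
usage: req: 1, ctr: 1, val: 1, acc (λ-bound): 1, key (λ-bound): 1, env (λ-bound): 1
left-to-right use order: env, req, ctr, val, acc, key
typing: ✓ — (P → P) → P → P
per-discipline verdicts: ordered ✓ | linear ✓ | affine ✓ | relevant ✓ | unrestricted ✓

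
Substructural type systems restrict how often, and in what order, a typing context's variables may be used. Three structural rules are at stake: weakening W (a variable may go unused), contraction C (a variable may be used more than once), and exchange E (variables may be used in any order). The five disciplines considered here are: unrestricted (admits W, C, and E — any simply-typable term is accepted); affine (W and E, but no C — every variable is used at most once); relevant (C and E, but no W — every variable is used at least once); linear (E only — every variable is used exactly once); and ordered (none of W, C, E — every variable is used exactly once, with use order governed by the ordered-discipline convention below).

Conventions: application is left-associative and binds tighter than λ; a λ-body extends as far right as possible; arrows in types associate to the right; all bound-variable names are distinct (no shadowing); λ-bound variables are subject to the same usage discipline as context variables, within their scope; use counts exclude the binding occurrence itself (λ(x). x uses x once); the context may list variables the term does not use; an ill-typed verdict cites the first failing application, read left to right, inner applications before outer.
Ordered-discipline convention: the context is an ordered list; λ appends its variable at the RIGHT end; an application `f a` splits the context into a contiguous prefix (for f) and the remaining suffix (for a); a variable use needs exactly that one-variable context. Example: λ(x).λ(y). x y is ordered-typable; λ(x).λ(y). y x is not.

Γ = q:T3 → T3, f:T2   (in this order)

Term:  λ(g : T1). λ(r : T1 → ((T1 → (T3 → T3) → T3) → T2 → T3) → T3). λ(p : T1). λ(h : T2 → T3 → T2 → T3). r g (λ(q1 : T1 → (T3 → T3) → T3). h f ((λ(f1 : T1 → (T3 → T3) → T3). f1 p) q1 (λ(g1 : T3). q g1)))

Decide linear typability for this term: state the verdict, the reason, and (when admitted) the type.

yes — single use per variable (q, f, g, r, p, h, q1, f1, g1); term : T1 → (T1 → ((T1 → (T3 → T3) → T3) → T2 → T3) → T3) → T1 → (T2 → T3 → T2 → T3) → T3
counts: q=1; f=1; g (λ-bound)=1; r (λ-bound)=1; p (λ-bound)=1; h (λ-bound)=1; q1 (λ-bound)=1; f1 (λ-bound)=1; g1 (λ-bound)=1
order of uses: r, g, h, f, f1, p, q1, q, g1
typing: well-typed at T1 → (T1 → ((T1 → (T3 → T3) → T3) → T2 → T3) → T3) → T1 → (T2 → T3 → T2 → T3) → T3
summary: ordered ✗; linear ✓; affine ✓; relevant ✓; unrestricted ✓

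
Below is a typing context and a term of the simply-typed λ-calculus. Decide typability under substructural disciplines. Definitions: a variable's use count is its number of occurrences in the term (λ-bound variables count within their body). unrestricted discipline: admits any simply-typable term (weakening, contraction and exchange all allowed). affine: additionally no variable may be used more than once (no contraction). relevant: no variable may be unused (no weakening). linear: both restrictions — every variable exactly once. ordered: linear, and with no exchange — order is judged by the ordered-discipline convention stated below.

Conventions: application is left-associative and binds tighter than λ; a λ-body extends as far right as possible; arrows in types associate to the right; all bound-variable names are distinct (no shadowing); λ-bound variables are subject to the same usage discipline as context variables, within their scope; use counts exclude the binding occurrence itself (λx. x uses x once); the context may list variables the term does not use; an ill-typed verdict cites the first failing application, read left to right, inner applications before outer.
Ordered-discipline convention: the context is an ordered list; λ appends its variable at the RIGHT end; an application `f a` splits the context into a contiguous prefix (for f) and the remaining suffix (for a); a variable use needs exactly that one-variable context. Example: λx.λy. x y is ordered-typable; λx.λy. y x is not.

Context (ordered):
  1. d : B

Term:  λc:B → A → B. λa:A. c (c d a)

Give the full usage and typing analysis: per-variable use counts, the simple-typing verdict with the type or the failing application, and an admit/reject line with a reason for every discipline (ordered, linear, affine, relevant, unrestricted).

usage: d: 1×, c [bound]: 2×, a [bound]: 1×
order of uses: c, c, d, a
typing: ✓ — (B → A → B) → A → A → B
ordered ✗ (repeated use of c ×2)
linear ✗ (repeated use of c ×2)
affine ✗ (repeated use of c ×2)
relevant ✓ (none of d, c, a goes unused)
unrestricted ✓ (typability at (B → A → B) → A → A → B is all that's needed)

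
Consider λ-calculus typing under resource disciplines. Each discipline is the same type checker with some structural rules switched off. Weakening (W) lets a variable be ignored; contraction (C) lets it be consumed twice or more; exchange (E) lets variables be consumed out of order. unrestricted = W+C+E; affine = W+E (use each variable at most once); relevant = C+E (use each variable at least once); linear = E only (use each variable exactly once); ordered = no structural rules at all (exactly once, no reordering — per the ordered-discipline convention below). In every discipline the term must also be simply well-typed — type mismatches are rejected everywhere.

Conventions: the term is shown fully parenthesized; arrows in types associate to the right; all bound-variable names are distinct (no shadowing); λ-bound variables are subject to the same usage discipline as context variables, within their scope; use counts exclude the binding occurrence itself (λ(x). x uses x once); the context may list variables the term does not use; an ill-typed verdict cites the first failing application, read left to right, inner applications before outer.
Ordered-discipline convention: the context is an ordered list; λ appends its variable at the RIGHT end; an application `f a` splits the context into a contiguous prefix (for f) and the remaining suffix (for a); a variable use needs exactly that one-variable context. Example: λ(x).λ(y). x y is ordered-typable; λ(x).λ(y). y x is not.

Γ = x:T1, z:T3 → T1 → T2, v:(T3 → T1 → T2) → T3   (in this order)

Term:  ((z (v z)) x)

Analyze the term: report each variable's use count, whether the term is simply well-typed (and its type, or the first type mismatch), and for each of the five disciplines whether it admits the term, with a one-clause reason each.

usage: x: 1×, z: 2×, v: 1×
use order (left to right): z, v, z, x
typing: ✓ — T2
ordered: ✗ — needs contraction — z ×2
linear: ✗ — needs contraction — z ×2
affine: ✗ — needs contraction — z ×2
relevant: ✓ — every one of x, z, v appears
unrestricted: ✓ — typability at T2 is all that's needed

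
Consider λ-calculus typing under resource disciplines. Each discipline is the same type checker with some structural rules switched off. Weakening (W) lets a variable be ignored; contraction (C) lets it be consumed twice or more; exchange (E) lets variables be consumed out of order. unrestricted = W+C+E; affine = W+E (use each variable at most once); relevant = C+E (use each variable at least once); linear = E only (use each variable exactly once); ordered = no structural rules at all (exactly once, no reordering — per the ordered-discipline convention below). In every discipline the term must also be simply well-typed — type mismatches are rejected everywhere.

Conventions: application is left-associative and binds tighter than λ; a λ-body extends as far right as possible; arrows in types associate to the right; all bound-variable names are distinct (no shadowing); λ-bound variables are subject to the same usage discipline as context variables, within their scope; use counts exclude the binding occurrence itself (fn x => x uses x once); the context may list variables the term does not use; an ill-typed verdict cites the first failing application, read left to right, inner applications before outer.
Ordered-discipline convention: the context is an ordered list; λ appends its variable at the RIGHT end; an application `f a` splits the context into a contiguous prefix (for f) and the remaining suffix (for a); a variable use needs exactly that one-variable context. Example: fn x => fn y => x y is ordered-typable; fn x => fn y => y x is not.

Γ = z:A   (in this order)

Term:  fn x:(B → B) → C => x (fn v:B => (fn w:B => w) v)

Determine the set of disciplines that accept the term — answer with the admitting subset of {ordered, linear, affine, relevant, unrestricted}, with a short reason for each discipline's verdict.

admitted in: affine, unrestricted
usage: z ×0, x (bound) ×1, v (bound) ×1, w (bound) ×1
use order (left to right): x, w, v
typing: well-typed at ((B → B) → C) → C
ordered: ✗, needs weakening: z unused
linear: ✗, needs weakening: z unused
affine: ✓, at most one use each (z, x, v, w)
relevant: ✗, needs weakening: z unused
unrestricted: ✓, well-typed at ((B → B) → C) → C; no restrictions here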